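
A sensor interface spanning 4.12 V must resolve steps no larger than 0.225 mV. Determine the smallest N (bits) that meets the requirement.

Number of steps required ≥ 4.12 V / 0.225 mV = 18311.11.
Need 2^N ≥ 18311.11; 2^14 = 16384, 2^15 = 32768.
Minimum N = 15.

15 bits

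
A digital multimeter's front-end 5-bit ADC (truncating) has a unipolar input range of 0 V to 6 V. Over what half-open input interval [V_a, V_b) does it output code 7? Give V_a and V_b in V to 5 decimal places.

[1.31250 V, 1.50000 V)

LSB = 6/2^5 = 187.500 mV.
V_a = V_low + 7·LSB = 1.3125 V; V_b = V_low + 8·LSB = 1.5 V.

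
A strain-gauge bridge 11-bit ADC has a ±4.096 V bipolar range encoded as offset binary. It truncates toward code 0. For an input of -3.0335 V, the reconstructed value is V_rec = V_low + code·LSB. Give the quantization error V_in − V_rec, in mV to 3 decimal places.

2.500 mV

Step size: 8.192 V ÷ 2^11 = 4.000 mV.
(V_in − V_low)/LSB = (-3.0335 − (−4.096))/0.004 = 265.6250 → code 265 (floor).
V_rec = (−4.096) + 265·0.004 = -3.036 V.
Error = -3.0335 − (−3.036) = 0.0025 V = 2.500 mV.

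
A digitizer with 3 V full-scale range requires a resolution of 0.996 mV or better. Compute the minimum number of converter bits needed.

12 bits

Number of steps required ≥ 3 V / 0.996 mV = 3012.05.
Need 2^N ≥ 3012.05; 2^11 = 2048, 2^12 = 4096.
Minimum N = 12.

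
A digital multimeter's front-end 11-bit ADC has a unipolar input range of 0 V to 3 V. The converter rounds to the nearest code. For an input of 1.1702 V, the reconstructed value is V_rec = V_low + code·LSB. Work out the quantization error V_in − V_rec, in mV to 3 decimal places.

One LSB is 3 V / 2048 = 1.465 mV.
(1.1702 − 0)/0.00146484 = 798.8565; round gives code 799.
V_rec = 0 + 799·0.00146484 = 1.1704102 V.
V_in − V_rec = -0.000210156 V = -0.210 mV.

-0.210 mV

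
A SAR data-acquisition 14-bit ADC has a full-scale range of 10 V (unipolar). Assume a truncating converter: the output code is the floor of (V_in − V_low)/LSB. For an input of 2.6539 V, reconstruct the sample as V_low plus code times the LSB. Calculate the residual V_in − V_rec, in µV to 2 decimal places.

91.41 µV

Step size: 10 V ÷ 2^14 = 0.610 mV.
(V_in − V_low)/LSB = (2.6539 − 0)/0.000610352 = 4348.1498 → code 4348 (floor).
Code 4348 maps back to 0 + 4348×0.000610352 V = 2.6538086 V.
V_in − V_rec = 9.14063e-05 V = 91.41 µV.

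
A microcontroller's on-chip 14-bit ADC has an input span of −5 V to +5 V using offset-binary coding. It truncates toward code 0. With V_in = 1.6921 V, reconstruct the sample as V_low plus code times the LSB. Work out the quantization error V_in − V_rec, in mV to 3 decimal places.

LSB = 10/2^14 = 0.610 mV.
(1.6921 − (−5))/0.000610352 = 10964.3366; ⌊·⌋ gives code 10964.
Reconstructed: 1.6918945 V.
Error = 1.6921 − 1.6918945 = 0.000205469 V = 0.205 mV.

0.205 mV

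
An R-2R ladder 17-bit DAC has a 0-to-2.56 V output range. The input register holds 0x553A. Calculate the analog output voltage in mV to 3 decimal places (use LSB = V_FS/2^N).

426.133 mV

LSB = 2.56 V / 2^17 = 19.53 µV.
Code 0x553A = 21818 decimal.
V_out = 0 + 21818 × 1.95313e-05 V = 0.426133 V.
= 426.133 mV.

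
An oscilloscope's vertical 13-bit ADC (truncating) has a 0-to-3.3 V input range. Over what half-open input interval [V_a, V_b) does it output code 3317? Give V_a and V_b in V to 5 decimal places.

[1.33619 V, 1.33660 V)

LSB = 3.3/2^13 = 402.83 µV.
V_a = V_low + 3317·LSB = 1.33619 V; V_b = V_low + 3318·LSB = 1.3366 V.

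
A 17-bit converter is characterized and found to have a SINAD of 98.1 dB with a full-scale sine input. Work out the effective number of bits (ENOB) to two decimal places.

16.00 bits

ENOB = (SINAD − 1.76) / 6.02 = (98.1 − 1.76)/6.02 = 16.003.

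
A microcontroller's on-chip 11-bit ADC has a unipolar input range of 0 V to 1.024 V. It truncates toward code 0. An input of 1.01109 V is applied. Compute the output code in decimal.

Full-scale span = 1.024 V; LSB = 1.024/2^11 = 0.500 mV.
(1.01109 − 0) / 0.0005 = 2022.180 LSBs.
So the output code is 2022.

code 2022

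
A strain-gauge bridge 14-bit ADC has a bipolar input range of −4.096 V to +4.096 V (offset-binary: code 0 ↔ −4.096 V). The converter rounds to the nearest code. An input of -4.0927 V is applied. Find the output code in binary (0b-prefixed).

LSB = 8.192 V / 16384 = 0.500 mV.
(V_in − V_low)/LSB = (-4.0927 − (−4.096)) / 0.0005 = 6.600.
round(6.600) = 7.
In binary (0b-prefixed): 0b111.

code 0b111 (decimal 7)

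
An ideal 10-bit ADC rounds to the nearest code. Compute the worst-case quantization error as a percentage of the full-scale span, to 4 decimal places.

Rounding → worst-case error = ½ LSB = V_FS/2^11, so 100/2048 = 0.0488281 % of full scale.

0.0488 %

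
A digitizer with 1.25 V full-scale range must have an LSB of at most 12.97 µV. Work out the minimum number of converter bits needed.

Number of steps required ≥ 1.25 V / 12.97 µV = 96376.25.
Need 2^N ≥ 96376.25; 2^16 = 65536, 2^17 = 131072.
Minimum N = 17.

17 bits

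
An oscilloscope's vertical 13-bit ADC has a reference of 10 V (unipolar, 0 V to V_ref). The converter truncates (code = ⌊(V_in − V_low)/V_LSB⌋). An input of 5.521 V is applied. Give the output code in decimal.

With 8192 levels over 10 V, one step is 1.221 mV.
(V_in − V_low)/LSB = (5.521 − 0) / 0.0012207 = 4522.803.
Floor → code 4522.

code 4522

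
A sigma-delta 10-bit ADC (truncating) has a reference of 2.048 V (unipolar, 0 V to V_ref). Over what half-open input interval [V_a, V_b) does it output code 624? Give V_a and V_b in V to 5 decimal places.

LSB = 2.048/2^10 = 2.000 mV.
V_a = V_low + 624·LSB = 1.248 V; V_b = V_low + 625·LSB = 1.25 V.

[1.24800 V, 1.25000 V)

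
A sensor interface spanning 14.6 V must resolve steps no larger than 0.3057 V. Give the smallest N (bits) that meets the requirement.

Number of steps required ≥ 14.6 V / 0.3057 V = 47.76.
Need 2^N ≥ 47.76; 2^5 = 32, 2^6 = 64.
Minimum N = 6.

6 bits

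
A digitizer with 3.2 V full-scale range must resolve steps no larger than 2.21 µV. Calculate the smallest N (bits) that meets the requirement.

21 bits

Number of steps required ≥ 3.2 V / 2.21 µV = 1447963.80.
Need 2^N ≥ 1447963.80; 2^20 = 1048576, 2^21 = 2097152.
Minimum N = 21.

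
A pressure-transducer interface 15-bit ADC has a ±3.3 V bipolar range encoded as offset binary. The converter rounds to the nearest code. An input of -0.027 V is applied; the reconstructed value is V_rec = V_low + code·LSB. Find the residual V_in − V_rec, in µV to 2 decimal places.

-10.25 µV

One LSB is 6.6 V / 32768 = 201.42 µV.
(V_in − V_low)/LSB = (-0.027 − (−3.3))/0.000201416 = 16249.9491 → code 16250 (round).
Reconstructed: -0.026989746 V.
Difference: -1.02539e-05 V → -10.25 µV.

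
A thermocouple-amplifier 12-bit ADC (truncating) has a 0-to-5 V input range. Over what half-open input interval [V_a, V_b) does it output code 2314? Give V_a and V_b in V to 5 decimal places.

LSB = 5/2^12 = 1.221 mV.
V_a = V_low + 2314·LSB = 2.82471 V; V_b = V_low + 2315·LSB = 2.82593 V.

[2.82471 V, 2.82593 V)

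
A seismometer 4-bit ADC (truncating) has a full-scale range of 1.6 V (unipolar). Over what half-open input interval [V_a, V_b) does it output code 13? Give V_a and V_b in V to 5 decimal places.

LSB = 1.6/2^4 = 100.000 mV.
V_a = V_low + 13·LSB = 1.3 V; V_b = V_low + 14·LSB = 1.4 V.

[1.30000 V, 1.40000 V)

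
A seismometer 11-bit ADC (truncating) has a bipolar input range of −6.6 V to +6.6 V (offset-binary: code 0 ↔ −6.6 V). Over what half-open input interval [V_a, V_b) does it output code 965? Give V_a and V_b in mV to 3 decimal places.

LSB = 13.2/2^11 = 6.445 mV.
V_a = V_low + 965·LSB = -0.380273 V; V_b = V_low + 966·LSB = -0.373828 V.

[-380.273 mV, -373.828 mV)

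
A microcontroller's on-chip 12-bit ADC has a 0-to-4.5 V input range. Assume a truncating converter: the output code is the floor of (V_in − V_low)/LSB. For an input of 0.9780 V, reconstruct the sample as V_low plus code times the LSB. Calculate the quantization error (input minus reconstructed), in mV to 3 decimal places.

0.217 mV

Step size: 4.5 V ÷ 2^12 = 1.099 mV.
(V_in − V_low)/LSB = (0.9780 − 0)/0.00109863 = 890.1973 → code 890 (floor).
Reconstructed: 0.9777832 V.
Error = 0.9780 − 0.9777832 = 0.000216797 V = 0.217 mV.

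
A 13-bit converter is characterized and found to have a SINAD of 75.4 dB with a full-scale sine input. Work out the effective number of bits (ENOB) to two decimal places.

ENOB = (SINAD − 1.76) / 6.02 = (75.4 − 1.76)/6.02 = 12.233.

12.23 bits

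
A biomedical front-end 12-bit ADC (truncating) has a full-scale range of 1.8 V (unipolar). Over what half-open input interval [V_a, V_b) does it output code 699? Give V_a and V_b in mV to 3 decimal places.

LSB = 1.8/2^12 = 439.45 µV.
V_a = V_low + 699·LSB = 0.307178 V; V_b = V_low + 700·LSB = 0.307617 V.

[307.178 mV, 307.617 mV)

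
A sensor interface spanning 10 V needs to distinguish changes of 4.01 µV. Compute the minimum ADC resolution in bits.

Number of steps required ≥ 10 V / 4.01 µV = 2493765.59.
Need 2^N ≥ 2493765.59; 2^21 = 2097152, 2^22 = 4194304.
Minimum N = 22.

22 bits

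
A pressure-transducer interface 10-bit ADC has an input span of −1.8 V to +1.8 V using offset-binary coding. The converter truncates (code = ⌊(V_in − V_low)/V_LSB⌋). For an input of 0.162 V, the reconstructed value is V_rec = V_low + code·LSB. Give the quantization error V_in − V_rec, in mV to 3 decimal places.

0.281 mV

One LSB is 3.6 V / 1024 = 3.516 mV.
Scaled input = 558.0800 LSBs, so code = 558.
Code 558 maps back to (−1.8) + 558×0.00351563 V = 0.16171875 V.
V_in − V_rec = 0.00028125 V = 0.281 mV.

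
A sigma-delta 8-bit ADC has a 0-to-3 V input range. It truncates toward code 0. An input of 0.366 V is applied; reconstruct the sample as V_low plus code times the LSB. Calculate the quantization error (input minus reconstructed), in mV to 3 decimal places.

LSB = 3/2^8 = 11.719 mV.
Scaled input = 31.2320 LSBs, so code = 31.
Reconstructed: 0.36328125 V.
V_in − V_rec = 0.00271875 V = 2.719 mV.

2.719 mV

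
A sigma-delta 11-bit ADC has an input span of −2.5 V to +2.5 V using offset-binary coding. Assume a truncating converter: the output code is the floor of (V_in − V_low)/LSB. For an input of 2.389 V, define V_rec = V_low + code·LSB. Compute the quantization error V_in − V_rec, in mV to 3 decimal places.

1.305 mV

One LSB is 5 V / 2048 = 2.441 mV.
Scaled input = 2002.5344 LSBs, so code = 2002.
V_rec = (−2.5) + 2002·0.00244141 = 2.3876953 V.
Error = 2.389 − 2.3876953 = 0.00130469 V = 1.305 mV.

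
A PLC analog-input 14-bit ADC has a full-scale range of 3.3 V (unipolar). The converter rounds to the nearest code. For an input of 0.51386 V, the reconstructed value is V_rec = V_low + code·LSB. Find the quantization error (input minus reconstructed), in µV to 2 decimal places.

47.74 µV

LSB = 3.3/2^14 = 201.42 µV.
(0.51386 − 0)/0.000201416 = 2551.2370; round gives code 2551.
V_rec = 0 + 2551·0.000201416 = 0.51381226 V.
Error = 0.51386 − 0.51381226 = 4.77441e-05 V = 47.74 µV.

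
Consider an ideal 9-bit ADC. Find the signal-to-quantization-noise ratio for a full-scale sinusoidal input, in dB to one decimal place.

SNR ≈ 6.02·N + 1.76 dB = 6.02·9 + 1.76 = 55.94 dB.

55.9 dB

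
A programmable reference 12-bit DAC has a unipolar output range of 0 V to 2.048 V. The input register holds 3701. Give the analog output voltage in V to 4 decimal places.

1.8505 V

LSB = 2.048 V / 2^12 = 0.500 mV.
V_out = 0 + 3701 × 0.0005 V = 1.8505 V.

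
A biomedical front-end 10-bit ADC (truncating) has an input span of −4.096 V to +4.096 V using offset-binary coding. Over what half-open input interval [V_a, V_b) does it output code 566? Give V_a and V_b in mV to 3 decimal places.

[432.000 mV, 440.000 mV)

LSB = 8.192/2^10 = 8.000 mV.
V_a = V_low + 566·LSB = 0.432 V; V_b = V_low + 567·LSB = 0.44 V.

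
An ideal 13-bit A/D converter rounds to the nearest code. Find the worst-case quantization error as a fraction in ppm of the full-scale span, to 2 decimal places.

61.04 ppm

Rounding → worst-case error = ½ LSB = V_FS/2^14, so 1e+06/16384 = 61.0352 ppm of full scale.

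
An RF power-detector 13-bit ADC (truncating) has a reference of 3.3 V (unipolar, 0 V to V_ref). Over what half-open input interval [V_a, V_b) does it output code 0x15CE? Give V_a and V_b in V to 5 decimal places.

[2.24861 V, 2.24901 V)

LSB = 3.3/2^13 = 402.83 µV.
Code 0x15CE = 5582 decimal.
V_a = V_low + 5582·LSB = 2.24861 V; V_b = V_low + 5583·LSB = 2.24901 V.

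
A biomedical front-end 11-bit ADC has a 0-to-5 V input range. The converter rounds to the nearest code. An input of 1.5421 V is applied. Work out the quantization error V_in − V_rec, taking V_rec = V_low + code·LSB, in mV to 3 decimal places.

One LSB is 5 V / 2048 = 2.441 mV.
Scaled input = 631.6442 LSBs, so code = 632.
Code 632 maps back to 0 + 632×0.00244141 V = 1.5429688 V.
Error = 1.5421 − 1.5429688 = -0.00086875 V = -0.869 mV.

-0.869 mV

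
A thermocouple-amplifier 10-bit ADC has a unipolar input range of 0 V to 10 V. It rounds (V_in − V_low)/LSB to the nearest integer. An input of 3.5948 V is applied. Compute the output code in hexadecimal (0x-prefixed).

With 1024 levels over 10 V, one step is 9.766 mV.
(V_in − V_low)/LSB = (3.5948 − 0) / 0.00976562 = 368.108.
Round → code 368.
In hexadecimal (0x-prefixed): 0x170.

code 0x170 (decimal 368)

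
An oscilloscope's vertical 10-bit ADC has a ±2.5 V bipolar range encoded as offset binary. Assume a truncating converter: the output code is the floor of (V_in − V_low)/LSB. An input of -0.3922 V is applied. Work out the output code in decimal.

code 431

LSB = 5 V / 1024 = 4.883 mV.
(-0.3922 − (−2.5)) / 0.00488281 = 431.677 LSBs.
So the output code is 431.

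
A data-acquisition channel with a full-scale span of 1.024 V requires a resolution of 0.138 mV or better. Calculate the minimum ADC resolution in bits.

13 bits

Number of steps required ≥ 1.024 V / 0.138 mV = 7420.29.
Need 2^N ≥ 7420.29; 2^12 = 4096, 2^13 = 8192.
Minimum N = 13.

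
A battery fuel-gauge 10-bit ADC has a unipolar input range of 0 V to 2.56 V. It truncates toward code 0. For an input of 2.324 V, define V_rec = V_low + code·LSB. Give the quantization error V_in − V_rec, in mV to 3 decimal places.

One LSB is 2.56 V / 1024 = 2.500 mV.
(2.324 − 0)/0.0025 = 929.6000; ⌊·⌋ gives code 929.
Code 929 maps back to 0 + 929×0.0025 V = 2.3225 V.
Difference: 0.0015 V → 1.500 mV.

1.500 mV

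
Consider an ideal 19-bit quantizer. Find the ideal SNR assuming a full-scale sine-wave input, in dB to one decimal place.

SNR ≈ 6.02·N + 1.76 dB = 6.02·19 + 1.76 = 116.14 dB.

116.1 dB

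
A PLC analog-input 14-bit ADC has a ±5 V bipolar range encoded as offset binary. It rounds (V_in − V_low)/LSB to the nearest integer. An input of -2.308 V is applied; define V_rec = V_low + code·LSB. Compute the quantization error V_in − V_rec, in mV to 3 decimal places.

LSB = 10/2^14 = 0.610 mV.
(-2.308 − (−5))/0.000610352 = 4410.5728; round gives code 4411.
Code 4411 maps back to (−5) + 4411×0.000610352 V = -2.3077393 V.
Difference: -0.000260742 V → -0.261 mV.

-0.261 mV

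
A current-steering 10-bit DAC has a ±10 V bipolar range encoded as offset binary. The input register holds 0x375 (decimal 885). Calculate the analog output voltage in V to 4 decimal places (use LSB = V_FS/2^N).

7.2852 V

LSB = 20 V / 2^10 = 19.531 mV.
Code 0x375 = 885 decimal.
V_out = (−10) + 885 × 0.0195312 V = 7.28516 V.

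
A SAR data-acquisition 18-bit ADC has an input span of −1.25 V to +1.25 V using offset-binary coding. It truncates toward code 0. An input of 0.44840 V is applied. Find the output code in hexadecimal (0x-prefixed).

Full-scale span = 2.5 V; LSB = 2.5/2^18 = 9.54 µV.
(V_in − V_low)/LSB = (0.44840 − (−1.25)) / 9.53674e-06 = 178090.148.
⌊·⌋(178090.148) = 178090.
In hexadecimal (0x-prefixed): 0x2B7AA.

code 0x2B7AA (decimal 178090)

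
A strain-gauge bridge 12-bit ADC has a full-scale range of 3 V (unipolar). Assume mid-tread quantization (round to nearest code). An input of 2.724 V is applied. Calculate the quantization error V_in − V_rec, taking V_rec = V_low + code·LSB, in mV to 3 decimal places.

Step size: 3 V ÷ 2^12 = 0.732 mV.
Scaled input = 3719.1680 LSBs, so code = 3719.
Code 3719 maps back to 0 + 3719×0.000732422 V = 2.723877 V.
V_in − V_rec = 0.000123047 V = 0.123 mV.

0.123 mV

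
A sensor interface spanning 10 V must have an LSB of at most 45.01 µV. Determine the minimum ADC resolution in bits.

18 bits

Number of steps required ≥ 10 V / 45.01 µV = 222172.85.
Need 2^N ≥ 222172.85; 2^17 = 131072, 2^18 = 262144.
Minimum N = 18.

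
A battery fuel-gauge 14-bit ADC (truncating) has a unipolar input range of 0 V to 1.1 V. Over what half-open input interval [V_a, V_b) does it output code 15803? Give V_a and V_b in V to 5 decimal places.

LSB = 1.1/2^14 = 67.14 µV.
V_a = V_low + 15803·LSB = 1.06099 V; V_b = V_low + 15804·LSB = 1.06106 V.

[1.06099 V, 1.06106 V)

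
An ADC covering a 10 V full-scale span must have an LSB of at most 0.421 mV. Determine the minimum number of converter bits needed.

Number of steps required ≥ 10 V / 0.421 mV = 23752.97.
Need 2^N ≥ 23752.97; 2^14 = 16384, 2^15 = 32768.
Minimum N = 15.

15 bits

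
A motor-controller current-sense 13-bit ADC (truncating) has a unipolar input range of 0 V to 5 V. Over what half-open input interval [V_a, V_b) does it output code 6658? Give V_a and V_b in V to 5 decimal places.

LSB = 5/2^13 = 0.610 mV.
V_a = V_low + 6658·LSB = 4.06372 V; V_b = V_low + 6659·LSB = 4.06433 V.

[4.06372 V, 4.06433 V)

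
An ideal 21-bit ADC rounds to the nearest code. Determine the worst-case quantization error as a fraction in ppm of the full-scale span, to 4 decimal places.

0.2384 ppm

Rounding → worst-case error = ½ LSB = V_FS/2^22, so 1e+06/4194304 = 0.238419 ppm of full scale.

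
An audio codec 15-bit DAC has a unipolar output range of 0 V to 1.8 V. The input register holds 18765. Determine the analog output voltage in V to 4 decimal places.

1.0308 V

LSB = 1.8 V / 2^15 = 54.93 µV.
V_out = 0 + 18765 × 5.49316e-05 V = 1.03079 V.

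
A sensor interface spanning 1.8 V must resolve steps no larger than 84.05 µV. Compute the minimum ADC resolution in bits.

15 bits

Number of steps required ≥ 1.8 V / 84.05 µV = 21415.82.
Need 2^N ≥ 21415.82; 2^14 = 16384, 2^15 = 32768.
Minimum N = 15.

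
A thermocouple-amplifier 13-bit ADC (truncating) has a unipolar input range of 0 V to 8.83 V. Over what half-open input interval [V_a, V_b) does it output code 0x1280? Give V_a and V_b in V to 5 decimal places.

[5.10484 V, 5.10592 V)

LSB = 8.83/2^13 = 1.078 mV.
Code 0x1280 = 4736 decimal.
V_a = V_low + 4736·LSB = 5.10484 V; V_b = V_low + 4737·LSB = 5.10592 V.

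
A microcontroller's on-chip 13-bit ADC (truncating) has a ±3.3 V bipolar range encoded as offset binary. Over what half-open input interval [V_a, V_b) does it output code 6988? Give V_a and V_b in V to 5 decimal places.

[2.32998 V, 2.33079 V)

LSB = 6.6/2^13 = 0.806 mV.
V_a = V_low + 6988·LSB = 2.32998 V; V_b = V_low + 6989·LSB = 2.33079 V.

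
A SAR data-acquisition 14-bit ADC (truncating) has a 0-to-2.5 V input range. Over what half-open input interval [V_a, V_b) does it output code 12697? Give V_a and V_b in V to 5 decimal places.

[1.93741 V, 1.93756 V)

LSB = 2.5/2^14 = 152.59 µV.
V_a = V_low + 12697·LSB = 1.93741 V; V_b = V_low + 12698·LSB = 1.93756 V.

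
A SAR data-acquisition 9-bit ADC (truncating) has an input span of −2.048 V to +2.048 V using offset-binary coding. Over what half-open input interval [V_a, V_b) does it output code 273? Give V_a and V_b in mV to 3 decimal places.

[136.000 mV, 144.000 mV)

LSB = 4.096/2^9 = 8.000 mV.
V_a = V_low + 273·LSB = 0.136 V; V_b = V_low + 274·LSB = 0.144 V.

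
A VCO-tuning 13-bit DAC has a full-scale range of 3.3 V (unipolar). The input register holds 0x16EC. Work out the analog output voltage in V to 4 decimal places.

2.3638 V

LSB = 3.3 V / 2^13 = 402.83 µV.
Code 0x16EC = 5868 decimal.
V_out = 0 + 5868 × 0.000402832 V = 2.36382 V.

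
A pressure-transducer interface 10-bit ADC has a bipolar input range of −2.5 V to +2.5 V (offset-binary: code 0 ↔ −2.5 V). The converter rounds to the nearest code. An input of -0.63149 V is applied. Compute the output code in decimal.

code 383

With 1024 levels over 5 V, one step is 4.883 mV.
(-0.63149 − (−2.5)) / 0.00488281 = 382.671 LSBs.
So the output code is 383.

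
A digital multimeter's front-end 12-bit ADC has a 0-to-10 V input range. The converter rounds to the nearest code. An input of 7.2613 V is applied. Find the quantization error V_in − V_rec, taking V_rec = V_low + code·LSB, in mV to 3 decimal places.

0.558 mV

LSB = 10/2^12 = 2.441 mV.
(7.2613 − 0)/0.00244141 = 2974.2285; round gives code 2974.
Reconstructed: 7.2607422 V.
V_in − V_rec = 0.000557813 V = 0.558 mV.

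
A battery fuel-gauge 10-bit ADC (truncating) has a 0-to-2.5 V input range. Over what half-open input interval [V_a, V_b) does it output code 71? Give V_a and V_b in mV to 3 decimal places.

LSB = 2.5/2^10 = 2.441 mV.
V_a = V_low + 71·LSB = 0.17334 V; V_b = V_low + 72·LSB = 0.175781 V.

[173.340 mV, 175.781 mV)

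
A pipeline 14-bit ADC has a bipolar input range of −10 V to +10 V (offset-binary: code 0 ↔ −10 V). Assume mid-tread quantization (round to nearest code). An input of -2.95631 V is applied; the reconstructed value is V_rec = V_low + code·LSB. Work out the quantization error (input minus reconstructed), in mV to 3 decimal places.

LSB = 20/2^14 = 1.221 mV.
(V_in − V_low)/LSB = (-2.95631 − (−10))/0.0012207 = 5770.1908 → code 5770 (round).
V_rec = (−10) + 5770·0.0012207 = -2.956543 V.
V_in − V_rec = 0.000232969 V = 0.233 mV.

0.233 mV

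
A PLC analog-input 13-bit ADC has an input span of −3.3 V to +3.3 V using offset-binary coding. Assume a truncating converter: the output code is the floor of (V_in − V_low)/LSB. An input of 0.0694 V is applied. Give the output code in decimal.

code 4182

With 8192 levels over 6.6 V, one step is 0.806 mV.
(V_in − V_low)/LSB = (0.0694 − (−3.3)) / 0.000805664 = 4182.140.
So the output code is 4182.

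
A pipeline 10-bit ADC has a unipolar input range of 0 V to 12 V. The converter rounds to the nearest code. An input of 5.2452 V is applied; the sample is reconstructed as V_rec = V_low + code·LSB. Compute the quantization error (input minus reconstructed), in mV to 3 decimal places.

-4.800 mV

Step size: 12 V ÷ 2^10 = 11.719 mV.
(V_in − V_low)/LSB = (5.2452 − 0)/0.0117188 = 447.5904 → code 448 (round).
Reconstructed: 5.25 V.
Error = 5.2452 − 5.25 = -0.0048 V = -4.800 mV.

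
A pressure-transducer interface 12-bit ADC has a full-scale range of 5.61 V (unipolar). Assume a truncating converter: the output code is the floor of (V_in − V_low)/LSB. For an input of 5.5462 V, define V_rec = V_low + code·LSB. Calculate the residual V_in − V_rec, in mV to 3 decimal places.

0.573 mV

Step size: 5.61 V ÷ 2^12 = 1.370 mV.
(5.5462 − 0)/0.00136963 = 4049.4180; ⌊·⌋ gives code 4049.
Reconstructed: 5.5456274 V.
Difference: 0.000572559 V → 0.573 mV.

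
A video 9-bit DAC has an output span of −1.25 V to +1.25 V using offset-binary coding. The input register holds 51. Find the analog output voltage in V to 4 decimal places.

LSB = 2.5 V / 2^9 = 4.883 mV.
V_out = (−1.25) + 51 × 0.00488281 V = -1.00098 V.

-1.0010 V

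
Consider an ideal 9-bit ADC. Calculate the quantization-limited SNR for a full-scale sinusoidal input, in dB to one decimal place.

55.9 dB

SNR ≈ 6.02·N + 1.76 dB = 6.02·9 + 1.76 = 55.94 dB.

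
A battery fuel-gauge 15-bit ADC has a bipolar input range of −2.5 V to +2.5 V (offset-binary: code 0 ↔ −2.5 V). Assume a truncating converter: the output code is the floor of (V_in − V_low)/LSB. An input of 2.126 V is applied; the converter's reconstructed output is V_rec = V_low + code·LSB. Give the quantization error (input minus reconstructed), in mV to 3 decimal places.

0.146 mV

Step size: 5 V ÷ 2^15 = 152.59 µV.
(2.126 − (−2.5))/0.000152588 = 30316.9536; ⌊·⌋ gives code 30316.
Reconstructed: 2.1258545 V.
Difference: 0.000145508 V → 0.146 mV.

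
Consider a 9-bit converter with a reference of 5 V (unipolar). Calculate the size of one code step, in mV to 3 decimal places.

Full-scale span = 5 V.
LSB = 5 / 2^9 = 5 / 512 = 0.00976562 V = 9.766 mV.

9.766 mV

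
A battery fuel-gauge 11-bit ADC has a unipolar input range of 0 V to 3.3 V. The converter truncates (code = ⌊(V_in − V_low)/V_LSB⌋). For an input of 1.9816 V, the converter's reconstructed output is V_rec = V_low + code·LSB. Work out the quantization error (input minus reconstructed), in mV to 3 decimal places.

1.278 mV

Step size: 3.3 V ÷ 2^11 = 1.611 mV.
Scaled input = 1229.7930 LSBs, so code = 1229.
Reconstructed: 1.9803223 V.
Difference: 0.00127773 V → 1.278 mV.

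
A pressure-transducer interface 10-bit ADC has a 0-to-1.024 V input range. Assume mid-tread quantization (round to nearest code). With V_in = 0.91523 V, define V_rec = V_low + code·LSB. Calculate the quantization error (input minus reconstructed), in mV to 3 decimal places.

LSB = 1.024/2^10 = 1.000 mV.
(V_in − V_low)/LSB = (0.91523 − 0)/0.001 = 915.2300 → code 915 (round).
Code 915 maps back to 0 + 915×0.001 V = 0.915 V.
V_in − V_rec = 0.00023 V = 0.230 mV.

0.230 mV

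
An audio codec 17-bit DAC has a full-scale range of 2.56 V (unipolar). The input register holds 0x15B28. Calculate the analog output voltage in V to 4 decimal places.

1.7358 V

LSB = 2.56 V / 2^17 = 19.53 µV.
Code 0x15B28 = 88872 decimal.
V_out = 0 + 88872 × 1.95313e-05 V = 1.73578 V.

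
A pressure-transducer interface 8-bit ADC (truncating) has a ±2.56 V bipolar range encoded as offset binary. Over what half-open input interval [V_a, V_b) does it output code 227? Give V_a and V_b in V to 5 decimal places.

LSB = 5.12/2^8 = 20.000 mV.
V_a = V_low + 227·LSB = 1.98 V; V_b = V_low + 228·LSB = 2 V.

[1.98000 V, 2.00000 V)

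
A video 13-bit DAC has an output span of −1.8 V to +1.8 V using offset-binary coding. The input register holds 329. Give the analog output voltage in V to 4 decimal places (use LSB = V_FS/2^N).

LSB = 3.6 V / 2^13 = 439.45 µV.
V_out = (−1.8) + 329 × 0.000439453 V = -1.65542 V.

-1.6554 V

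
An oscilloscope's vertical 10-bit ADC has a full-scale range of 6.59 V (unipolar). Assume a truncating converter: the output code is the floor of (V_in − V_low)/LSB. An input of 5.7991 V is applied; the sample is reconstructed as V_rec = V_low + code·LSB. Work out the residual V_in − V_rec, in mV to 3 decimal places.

0.672 mV

LSB = 6.59/2^10 = 6.436 mV.
(5.7991 − 0)/0.00643555 = 901.1045; ⌊·⌋ gives code 901.
Reconstructed: 5.7984277 V.
Error = 5.7991 − 5.7984277 = 0.000672266 V = 0.672 mV.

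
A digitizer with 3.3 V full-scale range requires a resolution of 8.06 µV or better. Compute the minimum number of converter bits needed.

Number of steps required ≥ 3.3 V / 8.06 µV = 409429.28.
Need 2^N ≥ 409429.28; 2^18 = 262144, 2^19 = 524288.
Minimum N = 19.

19 bits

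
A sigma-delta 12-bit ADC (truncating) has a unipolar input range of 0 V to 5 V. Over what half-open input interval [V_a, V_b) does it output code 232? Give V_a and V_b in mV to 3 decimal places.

LSB = 5/2^12 = 1.221 mV.
V_a = V_low + 232·LSB = 0.283203 V; V_b = V_low + 233·LSB = 0.284424 V.

[283.203 mV, 284.424 mV)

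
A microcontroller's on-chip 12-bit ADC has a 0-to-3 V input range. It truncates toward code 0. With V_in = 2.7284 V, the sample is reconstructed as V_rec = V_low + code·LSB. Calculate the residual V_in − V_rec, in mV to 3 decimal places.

Step size: 3 V ÷ 2^12 = 0.732 mV.
(2.7284 − 0)/0.000732422 = 3725.1755; ⌊·⌋ gives code 3725.
Code 3725 maps back to 0 + 3725×0.000732422 V = 2.7282715 V.
V_in − V_rec = 0.000128516 V = 0.129 mV.

0.129 mV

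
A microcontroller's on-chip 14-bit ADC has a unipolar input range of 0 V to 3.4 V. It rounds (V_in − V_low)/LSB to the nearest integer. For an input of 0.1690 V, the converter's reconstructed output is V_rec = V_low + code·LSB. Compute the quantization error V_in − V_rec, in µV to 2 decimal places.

79.10 µV

Step size: 3.4 V ÷ 2^14 = 207.52 µV.
Scaled input = 814.3812 LSBs, so code = 814.
Reconstructed: 0.1689209 V.
Error = 0.1690 − 0.1689209 = 7.91016e-05 V = 79.10 µV.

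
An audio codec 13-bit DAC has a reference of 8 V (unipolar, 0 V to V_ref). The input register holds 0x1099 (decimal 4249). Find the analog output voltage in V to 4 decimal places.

LSB = 8 V / 2^13 = 0.977 mV.
Code 0x1099 = 4249 decimal.
V_out = 0 + 4249 × 0.000976562 V = 4.14941 V.

4.1494 V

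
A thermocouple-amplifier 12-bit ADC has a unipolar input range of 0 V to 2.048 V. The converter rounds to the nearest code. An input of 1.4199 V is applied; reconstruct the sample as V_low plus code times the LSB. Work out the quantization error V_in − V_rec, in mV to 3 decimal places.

-0.100 mV

LSB = 2.048/2^12 = 0.500 mV.
Scaled input = 2839.8000 LSBs, so code = 2840.
Code 2840 maps back to 0 + 2840×0.0005 V = 1.42 V.
Difference: -0.0001 V → -0.100 mV.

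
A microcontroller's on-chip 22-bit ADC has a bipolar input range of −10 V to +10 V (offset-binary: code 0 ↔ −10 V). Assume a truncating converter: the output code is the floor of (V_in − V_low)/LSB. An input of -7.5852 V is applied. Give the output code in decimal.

code 506420

With 4194304 levels over 20 V, one step is 4.77 µV.
Input sits at 506420.265 steps above V_low.
Floor → code 506420.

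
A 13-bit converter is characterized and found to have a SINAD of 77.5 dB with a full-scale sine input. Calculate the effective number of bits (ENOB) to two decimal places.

ENOB = (SINAD − 1.76) / 6.02 = (77.5 − 1.76)/6.02 = 12.581.

12.58 bits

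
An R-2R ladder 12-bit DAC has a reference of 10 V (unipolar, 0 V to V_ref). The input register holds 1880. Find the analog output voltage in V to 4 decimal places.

LSB = 10 V / 2^12 = 2.441 mV.
V_out = 0 + 1880 × 0.00244141 V = 4.58984 V.

4.5898 V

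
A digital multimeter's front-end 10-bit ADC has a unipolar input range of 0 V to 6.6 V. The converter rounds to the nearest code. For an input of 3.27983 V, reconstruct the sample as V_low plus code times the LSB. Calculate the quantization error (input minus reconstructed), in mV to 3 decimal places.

-0.834 mV

One LSB is 6.6 V / 1024 = 6.445 mV.
Scaled input = 508.8706 LSBs, so code = 509.
V_rec = 0 + 509·0.00644531 = 3.2806641 V.
Error = 3.27983 − 3.2806641 = -0.000834062 V = -0.834 mV.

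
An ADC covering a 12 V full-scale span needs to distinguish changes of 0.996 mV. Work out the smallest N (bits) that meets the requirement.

Number of steps required ≥ 12 V / 0.996 mV = 12048.19.
Need 2^N ≥ 12048.19; 2^13 = 8192, 2^14 = 16384.
Minimum N = 14.

14 bits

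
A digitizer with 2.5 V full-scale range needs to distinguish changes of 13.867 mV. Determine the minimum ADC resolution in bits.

8 bits

Number of steps required ≥ 2.5 V / 13.867 mV = 180.28.
Need 2^N ≥ 180.28; 2^7 = 128, 2^8 = 256.
Minimum N = 8.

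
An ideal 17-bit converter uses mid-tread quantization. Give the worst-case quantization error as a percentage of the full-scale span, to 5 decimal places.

Rounding → worst-case error = ½ LSB = V_FS/2^18, so 100/262144 = 0.00038147 % of full scale.

0.00038 %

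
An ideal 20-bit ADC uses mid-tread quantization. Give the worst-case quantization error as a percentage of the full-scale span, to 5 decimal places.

Rounding → worst-case error = ½ LSB = V_FS/2^21, so 100/2097152 = 4.76837e-05 % of full scale.

0.00005 %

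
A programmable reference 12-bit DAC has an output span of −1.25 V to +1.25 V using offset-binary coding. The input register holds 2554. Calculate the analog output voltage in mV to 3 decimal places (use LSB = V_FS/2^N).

308.838 mV

LSB = 2.5 V / 2^12 = 0.610 mV.
V_out = (−1.25) + 2554 × 0.000610352 V = 0.308838 V.
= 308.838 mV.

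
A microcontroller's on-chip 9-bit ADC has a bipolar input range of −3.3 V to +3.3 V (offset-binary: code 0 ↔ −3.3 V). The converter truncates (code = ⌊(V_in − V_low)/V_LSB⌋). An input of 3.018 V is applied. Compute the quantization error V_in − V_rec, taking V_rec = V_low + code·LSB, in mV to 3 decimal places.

LSB = 6.6/2^9 = 12.891 mV.
(V_in − V_low)/LSB = (3.018 − (−3.3))/0.0128906 = 490.1236 → code 490 (floor).
Code 490 maps back to (−3.3) + 490×0.0128906 V = 3.0164063 V.
V_in − V_rec = 0.00159375 V = 1.594 mV.

1.594 mV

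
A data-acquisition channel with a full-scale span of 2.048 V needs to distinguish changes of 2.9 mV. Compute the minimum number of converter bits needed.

10 bits

Number of steps required ≥ 2.048 V / 2.9 mV = 706.21.
Need 2^N ≥ 706.21; 2^9 = 512, 2^10 = 1024.
Minimum N = 10.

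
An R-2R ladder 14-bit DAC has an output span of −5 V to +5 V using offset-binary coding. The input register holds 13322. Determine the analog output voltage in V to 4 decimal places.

3.1311 V

LSB = 10 V / 2^14 = 0.610 mV.
V_out = (−5) + 13322 × 0.000610352 V = 3.1311 V.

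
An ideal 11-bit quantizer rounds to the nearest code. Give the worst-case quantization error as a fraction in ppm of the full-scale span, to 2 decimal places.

244.14 ppm

Rounding → worst-case error = ½ LSB = V_FS/2^12, so 1e+06/4096 = 244.141 ppm of full scale.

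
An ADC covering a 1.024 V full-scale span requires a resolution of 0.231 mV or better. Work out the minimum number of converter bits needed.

13 bits

Number of steps required ≥ 1.024 V / 0.231 mV = 4432.90.
Need 2^N ≥ 4432.90; 2^12 = 4096, 2^13 = 8192.
Minimum N = 13.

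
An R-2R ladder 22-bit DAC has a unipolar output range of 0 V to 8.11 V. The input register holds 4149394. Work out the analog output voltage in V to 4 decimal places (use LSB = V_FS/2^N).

LSB = 8.11 V / 2^22 = 1.93 µV.
V_out = 0 + 4149394 × 1.93357e-06 V = 8.02316 V.

8.0232 V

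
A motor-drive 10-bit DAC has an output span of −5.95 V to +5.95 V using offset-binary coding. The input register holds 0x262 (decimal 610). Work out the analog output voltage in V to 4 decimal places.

LSB = 11.9 V / 2^10 = 11.621 mV.
Code 0x262 = 610 decimal.
V_out = (−5.95) + 610 × 0.0116211 V = 1.13887 V.

1.1389 V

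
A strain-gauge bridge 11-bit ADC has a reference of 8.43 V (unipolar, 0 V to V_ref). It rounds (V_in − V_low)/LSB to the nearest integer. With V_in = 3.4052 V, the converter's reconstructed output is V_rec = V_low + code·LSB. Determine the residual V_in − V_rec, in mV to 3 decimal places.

1.094 mV

LSB = 8.43/2^11 = 4.116 mV.
(3.4052 − 0)/0.00411621 = 827.2657; round gives code 827.
Code 827 maps back to 0 + 827×0.00411621 V = 3.4041064 V.
V_in − V_rec = 0.00109355 V = 1.094 mV.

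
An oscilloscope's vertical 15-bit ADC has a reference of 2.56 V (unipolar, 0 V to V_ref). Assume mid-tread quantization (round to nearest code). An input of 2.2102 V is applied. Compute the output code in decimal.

With 32768 levels over 2.56 V, one step is 78.12 µV.
Input sits at 28290.560 steps above V_low.
round(28290.560) = 28291.

code 28291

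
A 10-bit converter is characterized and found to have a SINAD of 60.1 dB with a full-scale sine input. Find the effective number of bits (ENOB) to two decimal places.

ENOB = (SINAD − 1.76) / 6.02 = (60.1 − 1.76)/6.02 = 9.691.

9.69 bits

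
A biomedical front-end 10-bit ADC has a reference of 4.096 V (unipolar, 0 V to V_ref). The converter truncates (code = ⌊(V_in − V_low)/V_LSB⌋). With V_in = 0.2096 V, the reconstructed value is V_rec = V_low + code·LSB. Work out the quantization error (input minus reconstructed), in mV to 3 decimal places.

Step size: 4.096 V ÷ 2^10 = 4.000 mV.
(V_in − V_low)/LSB = (0.2096 − 0)/0.004 = 52.4000 → code 52 (floor).
Reconstructed: 0.208 V.
Error = 0.2096 − 0.208 = 0.0016 V = 1.600 mV.

1.600 mV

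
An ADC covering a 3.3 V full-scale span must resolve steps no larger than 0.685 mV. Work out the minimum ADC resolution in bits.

13 bits

Number of steps required ≥ 3.3 V / 0.685 mV = 4817.52.
Need 2^N ≥ 4817.52; 2^12 = 4096, 2^13 = 8192.
Minimum N = 13.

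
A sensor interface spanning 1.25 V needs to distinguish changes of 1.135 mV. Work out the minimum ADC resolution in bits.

Number of steps required ≥ 1.25 V / 1.135 mV = 1101.32.
Need 2^N ≥ 1101.32; 2^10 = 1024, 2^11 = 2048.
Minimum N = 11.

11 bits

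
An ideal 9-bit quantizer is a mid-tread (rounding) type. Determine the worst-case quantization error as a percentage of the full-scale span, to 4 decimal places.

0.0977 %

Rounding → worst-case error = ½ LSB = V_FS/2^10, so 100/1024 = 0.0976562 % of full scale.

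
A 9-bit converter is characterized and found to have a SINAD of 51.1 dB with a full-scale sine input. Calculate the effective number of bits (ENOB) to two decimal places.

ENOB = (SINAD − 1.76) / 6.02 = (51.1 − 1.76)/6.02 = 8.196.

8.20 bits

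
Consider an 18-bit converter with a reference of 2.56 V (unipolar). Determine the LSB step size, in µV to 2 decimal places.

9.77 µV

Full-scale span = 2.56 V.
LSB = 2.56 / 2^18 = 2.56 / 262144 = 9.76563e-06 V = 9.77 µV.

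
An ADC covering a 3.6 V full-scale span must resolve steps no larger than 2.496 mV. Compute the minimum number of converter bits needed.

Number of steps required ≥ 3.6 V / 2.496 mV = 1442.31.
Need 2^N ≥ 1442.31; 2^10 = 1024, 2^11 = 2048.
Minimum N = 11.

11 bits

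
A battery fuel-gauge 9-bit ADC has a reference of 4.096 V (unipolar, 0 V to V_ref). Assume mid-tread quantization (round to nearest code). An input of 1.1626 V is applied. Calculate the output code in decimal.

code 145

LSB = 4.096 V / 512 = 8.000 mV.
(V_in − V_low)/LSB = (1.1626 − 0) / 0.008 = 145.325.
So the output code is 145.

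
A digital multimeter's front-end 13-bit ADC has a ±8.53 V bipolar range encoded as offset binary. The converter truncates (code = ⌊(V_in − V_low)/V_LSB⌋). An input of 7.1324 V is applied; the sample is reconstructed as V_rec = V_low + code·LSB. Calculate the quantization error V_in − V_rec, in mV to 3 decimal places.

1.853 mV

LSB = 17.06/2^13 = 2.083 mV.
(7.1324 − (−8.53))/0.00208252 = 7520.8898; ⌊·⌋ gives code 7520.
Code 7520 maps back to (−8.53) + 7520×0.00208252 V = 7.1305469 V.
Difference: 0.00185312 V → 1.853 mV.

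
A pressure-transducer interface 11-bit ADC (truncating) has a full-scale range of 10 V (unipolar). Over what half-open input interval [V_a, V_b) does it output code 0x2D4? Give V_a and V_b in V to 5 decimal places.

[3.53516 V, 3.54004 V)

LSB = 10/2^11 = 4.883 mV.
Code 0x2D4 = 724 decimal.
V_a = V_low + 724·LSB = 3.53516 V; V_b = V_low + 725·LSB = 3.54004 V.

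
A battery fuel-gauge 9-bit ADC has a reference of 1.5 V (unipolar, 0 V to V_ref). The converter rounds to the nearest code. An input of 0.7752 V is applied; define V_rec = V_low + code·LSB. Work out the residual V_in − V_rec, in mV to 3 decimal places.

One LSB is 1.5 V / 512 = 2.930 mV.
Scaled input = 264.6016 LSBs, so code = 265.
Code 265 maps back to 0 + 265×0.00292969 V = 0.77636719 V.
Error = 0.7752 − 0.77636719 = -0.00116719 V = -1.167 mV.

-1.167 mV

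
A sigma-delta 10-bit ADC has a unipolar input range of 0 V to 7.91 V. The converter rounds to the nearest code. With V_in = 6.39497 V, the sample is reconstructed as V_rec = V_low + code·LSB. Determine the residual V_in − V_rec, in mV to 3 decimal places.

Step size: 7.91 V ÷ 2^10 = 7.725 mV.
(6.39497 − 0)/0.00772461 = 827.8697; round gives code 828.
Code 828 maps back to 0 + 828×0.00772461 V = 6.3959766 V.
Error = 6.39497 − 6.3959766 = -0.00100656 V = -1.007 mV.

-1.007 mV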